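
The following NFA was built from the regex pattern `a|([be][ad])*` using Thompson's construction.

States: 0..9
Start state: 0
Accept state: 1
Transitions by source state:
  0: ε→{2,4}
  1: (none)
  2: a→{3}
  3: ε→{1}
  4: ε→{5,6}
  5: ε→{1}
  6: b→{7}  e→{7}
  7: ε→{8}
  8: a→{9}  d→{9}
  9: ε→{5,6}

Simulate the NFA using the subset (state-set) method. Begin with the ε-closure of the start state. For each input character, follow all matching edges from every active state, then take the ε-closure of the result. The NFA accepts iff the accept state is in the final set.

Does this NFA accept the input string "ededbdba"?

start: ε-closure({0}) = {0,1,2,4,5,6}
'e' @ 1: {7,8}
'd' @ 2: {1,5,6,9}  (accept∈set)
'e' @ 3: {7,8}
'd' @ 4: {1,5,6,9}  (accept∈set)
'b' @ 5: {7,8}
'd' @ 6: {1,5,6,9}  (accept∈set)
'b' @ 7: {7,8}
'a' @ 8: {1,5,6,9}  (accept∈set)
final: {1,5,6,9}; accept 1 in set

Answer: ACCEPT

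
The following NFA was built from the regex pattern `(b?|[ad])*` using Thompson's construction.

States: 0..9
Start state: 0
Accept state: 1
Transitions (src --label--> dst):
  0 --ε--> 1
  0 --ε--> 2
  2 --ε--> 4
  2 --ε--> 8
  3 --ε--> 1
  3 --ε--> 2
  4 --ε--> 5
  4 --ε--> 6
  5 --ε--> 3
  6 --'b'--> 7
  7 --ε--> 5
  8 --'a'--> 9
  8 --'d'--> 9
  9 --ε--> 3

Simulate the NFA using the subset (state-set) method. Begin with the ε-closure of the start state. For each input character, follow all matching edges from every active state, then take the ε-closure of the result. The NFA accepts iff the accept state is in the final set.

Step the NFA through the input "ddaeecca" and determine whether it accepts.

initial (ε-close {0}): {0,1,2,3,4,5,6,8}
'd' @ 1: {1,2,3,4,5,6,8,9}  ✓accept
'd' @ 2: {1,2,3,4,5,6,8,9}  ✓accept
'a' @ 3: {1,2,3,4,5,6,8,9}  ✓accept
'e' @ 4: {}  — state set empty
rest 'ecca' ignored (set empty)
final: {}; accept 1 not in set

Answer: REJECT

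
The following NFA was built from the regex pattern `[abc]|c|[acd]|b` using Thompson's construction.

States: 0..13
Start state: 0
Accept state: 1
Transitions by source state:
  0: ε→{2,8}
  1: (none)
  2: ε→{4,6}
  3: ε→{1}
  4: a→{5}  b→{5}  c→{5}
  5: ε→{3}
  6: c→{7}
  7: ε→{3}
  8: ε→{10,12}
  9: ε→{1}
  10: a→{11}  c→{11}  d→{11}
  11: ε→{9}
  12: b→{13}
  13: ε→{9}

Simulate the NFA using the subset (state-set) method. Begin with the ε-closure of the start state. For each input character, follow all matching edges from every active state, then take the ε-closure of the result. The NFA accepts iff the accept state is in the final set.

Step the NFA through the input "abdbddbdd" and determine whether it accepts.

S₀ = ε-closure({0}) = {0,2,4,6,8,10,12}
'a' @ 1: {1,3,5,9,11}  ✓accept
'b' @ 2: {}  — state set empty
rest 'dbddbdd' ignored (set empty)
after full input: {}  (accept=1 not in)

Answer: REJECT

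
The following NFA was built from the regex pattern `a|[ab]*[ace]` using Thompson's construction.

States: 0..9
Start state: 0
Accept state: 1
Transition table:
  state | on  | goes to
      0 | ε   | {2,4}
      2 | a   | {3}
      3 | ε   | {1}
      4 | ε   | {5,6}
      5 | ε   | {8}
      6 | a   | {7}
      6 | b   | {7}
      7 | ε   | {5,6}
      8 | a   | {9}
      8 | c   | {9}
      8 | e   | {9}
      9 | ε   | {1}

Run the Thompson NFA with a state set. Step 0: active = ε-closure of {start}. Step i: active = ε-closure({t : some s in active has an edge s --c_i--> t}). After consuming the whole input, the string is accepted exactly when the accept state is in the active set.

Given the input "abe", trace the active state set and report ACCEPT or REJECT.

initial (ε-close {0}): {0,2,4,5,6,8}
'a' @ 1: {1,3,5,6,7,8,9}  ✓accept
'b' @ 2: {5,6,7,8}
'e' @ 3: {1,9}  ✓accept
final: {1,9}; accept 1 in set

Answer: ACCEPT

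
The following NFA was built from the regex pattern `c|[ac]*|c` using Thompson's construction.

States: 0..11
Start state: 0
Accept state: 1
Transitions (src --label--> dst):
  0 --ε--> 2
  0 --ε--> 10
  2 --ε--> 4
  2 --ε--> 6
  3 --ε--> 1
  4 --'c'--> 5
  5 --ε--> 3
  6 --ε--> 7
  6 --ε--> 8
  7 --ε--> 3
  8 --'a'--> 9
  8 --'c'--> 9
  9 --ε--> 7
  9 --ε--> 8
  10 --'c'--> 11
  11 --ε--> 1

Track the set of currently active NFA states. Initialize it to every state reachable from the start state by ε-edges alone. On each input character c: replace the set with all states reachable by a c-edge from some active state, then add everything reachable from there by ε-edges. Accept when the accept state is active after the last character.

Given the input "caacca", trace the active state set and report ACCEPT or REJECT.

Answer: ACCEPT

Trace:
start: ε-closure({0}) = {0,1,2,3,4,6,7,8,10}
'c' @ 1: {1,3,5,7,8,9,11}  [accepting]
'a' @ 2: {1,3,7,8,9}  [accepting]
'a' @ 3: {1,3,7,8,9}  [accepting]
'c' @ 4: {1,3,7,8,9}  [accepting]
'c' @ 5: {1,3,7,8,9}  [accepting]
'a' @ 6: {1,3,7,8,9}  [accepting]
after full input: {1,3,7,8,9}  (accept=1 in)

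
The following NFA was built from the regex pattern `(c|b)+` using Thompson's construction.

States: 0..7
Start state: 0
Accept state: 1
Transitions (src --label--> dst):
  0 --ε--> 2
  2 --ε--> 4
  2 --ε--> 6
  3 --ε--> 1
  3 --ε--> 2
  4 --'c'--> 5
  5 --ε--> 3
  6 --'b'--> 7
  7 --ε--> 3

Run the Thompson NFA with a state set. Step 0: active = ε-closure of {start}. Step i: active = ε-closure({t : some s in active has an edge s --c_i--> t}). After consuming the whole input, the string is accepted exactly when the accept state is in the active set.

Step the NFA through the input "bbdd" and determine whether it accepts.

S₀ = ε-closure({0}) = {0,2,4,6}
'b' @ 1: {1,2,3,4,6,7}  [accepting]
'b' @ 2: {1,2,3,4,6,7}  [accepting]
'd' @ 3: {}  — state set empty
rest 'd' ignored (set empty)
final: {}; accept 1 not in set

Answer: REJECT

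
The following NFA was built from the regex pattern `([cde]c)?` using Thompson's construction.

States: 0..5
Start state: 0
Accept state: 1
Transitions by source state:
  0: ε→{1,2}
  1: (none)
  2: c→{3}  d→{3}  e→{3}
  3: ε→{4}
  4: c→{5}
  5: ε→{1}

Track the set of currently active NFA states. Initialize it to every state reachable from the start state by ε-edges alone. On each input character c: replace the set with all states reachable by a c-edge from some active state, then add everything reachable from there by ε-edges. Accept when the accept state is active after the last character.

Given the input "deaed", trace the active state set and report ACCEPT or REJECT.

Answer: REJECT

Trace:
S₀ = ε-closure({0}) = {0,1,2}
'd' @ 1: {3,4}
'e' @ 2: {}  — no active states
rest 'aed' ignored (set empty)
final: {}; accept 1 not in set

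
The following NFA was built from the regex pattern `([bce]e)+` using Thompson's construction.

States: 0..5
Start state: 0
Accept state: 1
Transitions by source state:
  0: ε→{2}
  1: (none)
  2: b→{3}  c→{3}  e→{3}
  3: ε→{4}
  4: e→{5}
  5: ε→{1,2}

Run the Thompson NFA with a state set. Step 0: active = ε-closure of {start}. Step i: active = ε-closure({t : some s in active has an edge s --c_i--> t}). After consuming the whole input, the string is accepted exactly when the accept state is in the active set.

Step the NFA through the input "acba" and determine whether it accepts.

S₀ = ε-closure({0}) = {0,2}
'a' @ 1: {}  — no active states
rest 'cba' ignored (set empty)
final: {}; accept 1 not in set

Answer: REJECT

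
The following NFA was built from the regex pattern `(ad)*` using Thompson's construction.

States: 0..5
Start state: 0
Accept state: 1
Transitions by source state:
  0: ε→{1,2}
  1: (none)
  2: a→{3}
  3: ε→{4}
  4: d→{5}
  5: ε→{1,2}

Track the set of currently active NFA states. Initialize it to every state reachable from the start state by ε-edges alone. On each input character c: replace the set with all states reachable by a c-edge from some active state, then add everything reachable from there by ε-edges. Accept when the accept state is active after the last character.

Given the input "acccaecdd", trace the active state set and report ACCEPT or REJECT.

Answer: REJECT

Trace:
S₀ = ε-closure({0}) = {0,1,2}
'a' @ 1: {3,4}
'c' @ 2: {}  — dead — no transitions
rest 'ccaecdd' ignored (set empty)
end set {} — state 1 not in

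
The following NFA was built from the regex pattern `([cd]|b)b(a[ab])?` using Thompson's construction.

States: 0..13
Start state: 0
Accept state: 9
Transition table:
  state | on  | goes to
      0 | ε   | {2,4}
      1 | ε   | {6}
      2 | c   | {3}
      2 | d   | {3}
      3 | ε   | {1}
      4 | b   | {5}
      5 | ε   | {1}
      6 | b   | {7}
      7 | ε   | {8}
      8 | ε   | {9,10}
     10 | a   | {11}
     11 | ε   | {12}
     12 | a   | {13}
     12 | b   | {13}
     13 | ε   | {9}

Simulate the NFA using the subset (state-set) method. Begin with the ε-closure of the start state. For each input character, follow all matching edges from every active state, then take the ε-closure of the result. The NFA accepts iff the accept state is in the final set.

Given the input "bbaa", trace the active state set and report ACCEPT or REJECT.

start: ε-closure({0}) = {0,2,4}
'b' @ 1: {1,5,6}
'b' @ 2: {7,8,9,10}  [accepting]
'a' @ 3: {11,12}
'a' @ 4: {9,13}  [accepting]
final: {9,13}; accept 9 in set

Answer: ACCEPT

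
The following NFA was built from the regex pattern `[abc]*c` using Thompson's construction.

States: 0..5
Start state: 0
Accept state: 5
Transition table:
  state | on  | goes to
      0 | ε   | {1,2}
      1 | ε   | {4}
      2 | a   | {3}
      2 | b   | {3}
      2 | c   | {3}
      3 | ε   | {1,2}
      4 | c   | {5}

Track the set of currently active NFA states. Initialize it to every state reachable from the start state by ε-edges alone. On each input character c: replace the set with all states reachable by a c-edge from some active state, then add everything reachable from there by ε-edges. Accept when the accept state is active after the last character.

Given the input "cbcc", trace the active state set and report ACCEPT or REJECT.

start: ε-closure({0}) = {0,1,2,4}
'c' @ 1: {1,2,3,4,5}  (accept∈set)
'b' @ 2: {1,2,3,4}
'c' @ 3: {1,2,3,4,5}  (accept∈set)
'c' @ 4: {1,2,3,4,5}  (accept∈set)
end set {1,2,3,4,5} — state 5 in

Answer: ACCEPT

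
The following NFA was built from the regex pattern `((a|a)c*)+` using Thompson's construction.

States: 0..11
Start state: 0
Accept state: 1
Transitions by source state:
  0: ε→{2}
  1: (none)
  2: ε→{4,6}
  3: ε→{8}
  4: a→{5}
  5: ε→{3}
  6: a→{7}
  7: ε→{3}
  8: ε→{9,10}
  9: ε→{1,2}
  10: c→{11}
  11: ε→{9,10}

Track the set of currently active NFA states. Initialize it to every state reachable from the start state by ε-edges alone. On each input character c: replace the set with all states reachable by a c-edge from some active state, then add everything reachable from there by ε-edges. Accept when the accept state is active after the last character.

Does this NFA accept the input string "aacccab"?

Answer: REJECT

Trace:
S₀ = ε-closure({0}) = {0,2,4,6}
'a' @ 1: {1,2,3,4,5,6,7,8,9,10}  [accepting]
'a' @ 2: {1,2,3,4,5,6,7,8,9,10}  [accepting]
'c' @ 3: {1,2,4,6,9,10,11}  [accepting]
'c' @ 4: {1,2,4,6,9,10,11}  [accepting]
'c' @ 5: {1,2,4,6,9,10,11}  [accepting]
'a' @ 6: {1,2,3,4,5,6,7,8,9,10}  [accepting]
'b' @ 7: {}  — no active states
end set {} — state 1 not in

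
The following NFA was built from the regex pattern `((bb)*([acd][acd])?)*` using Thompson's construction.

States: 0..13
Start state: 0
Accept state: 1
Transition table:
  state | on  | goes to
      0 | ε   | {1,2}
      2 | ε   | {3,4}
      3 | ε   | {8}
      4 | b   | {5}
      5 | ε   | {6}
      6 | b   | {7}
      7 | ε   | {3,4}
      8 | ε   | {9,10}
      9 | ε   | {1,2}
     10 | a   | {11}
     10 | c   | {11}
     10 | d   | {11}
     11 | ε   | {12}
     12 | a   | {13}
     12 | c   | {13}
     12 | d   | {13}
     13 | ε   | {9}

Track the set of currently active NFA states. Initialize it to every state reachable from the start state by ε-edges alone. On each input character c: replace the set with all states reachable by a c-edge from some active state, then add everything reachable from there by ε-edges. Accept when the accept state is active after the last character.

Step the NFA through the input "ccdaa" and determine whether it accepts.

S₀ = ε-closure({0}) = {0,1,2,3,4,8,9,10}
'c' @ 1: {11,12}
'c' @ 2: {1,2,3,4,8,9,10,13}  ✓accept
'd' @ 3: {11,12}
'a' @ 4: {1,2,3,4,8,9,10,13}  ✓accept
'a' @ 5: {11,12}
end set {11,12} — state 1 not in

Answer: REJECT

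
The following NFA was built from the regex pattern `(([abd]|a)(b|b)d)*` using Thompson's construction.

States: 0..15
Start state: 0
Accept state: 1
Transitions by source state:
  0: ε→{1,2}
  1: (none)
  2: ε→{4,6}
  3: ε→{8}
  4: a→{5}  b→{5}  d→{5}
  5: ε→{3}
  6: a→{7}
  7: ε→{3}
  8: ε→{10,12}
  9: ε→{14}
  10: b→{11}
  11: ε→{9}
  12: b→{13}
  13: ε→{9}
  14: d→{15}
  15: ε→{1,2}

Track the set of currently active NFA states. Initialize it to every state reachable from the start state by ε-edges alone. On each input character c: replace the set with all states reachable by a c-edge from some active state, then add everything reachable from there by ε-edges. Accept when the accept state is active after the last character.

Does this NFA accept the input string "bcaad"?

Answer: REJECT

Derivation:
initial (ε-close {0}): {0,1,2,4,6}
'b' @ 1: {3,5,8,10,12}
'c' @ 2: {}  — state set empty
rest 'aad' ignored (set empty)
after full input: {}  (accept=1 not in)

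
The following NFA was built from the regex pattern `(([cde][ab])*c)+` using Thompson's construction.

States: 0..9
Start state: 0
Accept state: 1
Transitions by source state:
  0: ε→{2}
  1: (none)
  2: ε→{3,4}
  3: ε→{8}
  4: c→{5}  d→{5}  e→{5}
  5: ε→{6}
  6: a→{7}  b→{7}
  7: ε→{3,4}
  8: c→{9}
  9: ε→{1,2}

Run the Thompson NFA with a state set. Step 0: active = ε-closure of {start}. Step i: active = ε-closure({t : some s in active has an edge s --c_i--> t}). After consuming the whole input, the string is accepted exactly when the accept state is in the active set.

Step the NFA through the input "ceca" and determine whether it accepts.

start: ε-closure({0}) = {0,2,3,4,8}
'c' @ 1: {1,2,3,4,5,6,8,9}  [accepting]
'e' @ 2: {5,6}
'c' @ 3: {}  — dead — no transitions
rest 'a' ignored (set empty)
after full input: {}  (accept=1 not in)

Answer: REJECT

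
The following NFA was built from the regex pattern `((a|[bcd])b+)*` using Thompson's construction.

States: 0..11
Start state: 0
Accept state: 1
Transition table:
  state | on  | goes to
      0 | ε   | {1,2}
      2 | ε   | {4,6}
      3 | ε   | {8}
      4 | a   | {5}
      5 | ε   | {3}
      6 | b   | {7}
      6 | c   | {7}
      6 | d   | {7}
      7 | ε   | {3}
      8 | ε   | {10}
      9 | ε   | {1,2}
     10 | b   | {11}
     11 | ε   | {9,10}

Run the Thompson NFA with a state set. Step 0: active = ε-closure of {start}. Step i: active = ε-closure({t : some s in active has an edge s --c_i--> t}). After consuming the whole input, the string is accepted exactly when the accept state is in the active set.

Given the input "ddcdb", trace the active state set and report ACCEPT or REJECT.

initial (ε-close {0}): {0,1,2,4,6}
'd' @ 1: {3,7,8,10}
'd' @ 2: {}  — state set empty
rest 'cdb' ignored (set empty)
end set {} — state 1 not in

Answer: REJECT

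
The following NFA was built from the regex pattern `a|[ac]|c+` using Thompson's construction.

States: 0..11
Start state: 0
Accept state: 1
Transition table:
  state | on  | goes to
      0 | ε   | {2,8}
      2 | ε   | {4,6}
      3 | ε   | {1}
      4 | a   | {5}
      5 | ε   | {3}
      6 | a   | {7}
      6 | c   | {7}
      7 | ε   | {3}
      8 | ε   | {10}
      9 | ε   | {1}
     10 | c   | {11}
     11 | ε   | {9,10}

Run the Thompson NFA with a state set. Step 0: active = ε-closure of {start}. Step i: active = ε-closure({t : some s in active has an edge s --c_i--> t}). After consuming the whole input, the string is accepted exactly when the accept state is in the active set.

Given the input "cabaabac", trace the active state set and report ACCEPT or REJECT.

Answer: REJECT

Derivation:
S₀ = ε-closure({0}) = {0,2,4,6,8,10}
'c' @ 1: {1,3,7,9,10,11}  [accepting]
'a' @ 2: {}  — dead — no transitions
rest 'baabac' ignored (set empty)
end set {} — state 1 not in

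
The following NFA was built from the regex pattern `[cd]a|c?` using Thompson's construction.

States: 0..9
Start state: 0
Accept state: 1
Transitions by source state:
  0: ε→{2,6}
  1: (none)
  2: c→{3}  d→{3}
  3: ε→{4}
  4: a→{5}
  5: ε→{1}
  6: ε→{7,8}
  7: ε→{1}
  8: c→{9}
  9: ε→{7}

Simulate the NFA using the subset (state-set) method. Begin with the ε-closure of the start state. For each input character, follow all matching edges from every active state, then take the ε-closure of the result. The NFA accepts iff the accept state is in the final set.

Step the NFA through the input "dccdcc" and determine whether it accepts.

initial (ε-close {0}): {0,1,2,6,7,8}
'd' @ 1: {3,4}
'c' @ 2: {}  — state set empty
rest 'cdcc' ignored (set empty)
after full input: {}  (accept=1 not in)

Answer: REJECT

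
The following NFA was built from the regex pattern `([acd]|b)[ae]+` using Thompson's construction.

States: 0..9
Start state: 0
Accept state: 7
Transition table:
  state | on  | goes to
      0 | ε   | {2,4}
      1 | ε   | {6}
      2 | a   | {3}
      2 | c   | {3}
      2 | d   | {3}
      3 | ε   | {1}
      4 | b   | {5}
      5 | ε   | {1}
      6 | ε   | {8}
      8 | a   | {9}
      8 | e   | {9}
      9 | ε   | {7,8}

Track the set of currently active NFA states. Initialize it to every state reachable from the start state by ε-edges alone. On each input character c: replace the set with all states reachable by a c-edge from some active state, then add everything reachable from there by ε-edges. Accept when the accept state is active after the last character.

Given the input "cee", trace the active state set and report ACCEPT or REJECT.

initial (ε-close {0}): {0,2,4}
'c' @ 1: {1,3,6,8}
'e' @ 2: {7,8,9}  (accept∈set)
'e' @ 3: {7,8,9}  (accept∈set)
end set {7,8,9} — state 7 in

Answer: ACCEPT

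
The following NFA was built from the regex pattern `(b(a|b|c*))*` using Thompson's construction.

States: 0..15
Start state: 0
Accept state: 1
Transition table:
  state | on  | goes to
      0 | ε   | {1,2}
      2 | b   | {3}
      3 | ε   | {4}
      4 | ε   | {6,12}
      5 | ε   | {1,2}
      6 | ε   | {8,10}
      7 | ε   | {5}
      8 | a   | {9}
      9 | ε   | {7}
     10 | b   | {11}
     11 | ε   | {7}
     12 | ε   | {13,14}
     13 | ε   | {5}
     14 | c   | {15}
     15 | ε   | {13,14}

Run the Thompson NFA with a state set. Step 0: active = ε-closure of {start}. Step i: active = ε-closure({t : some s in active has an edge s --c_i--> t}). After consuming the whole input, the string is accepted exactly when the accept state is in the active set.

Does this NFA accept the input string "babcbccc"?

Answer: ACCEPT

Derivation:
initial (ε-close {0}): {0,1,2}
'b' @ 1: {1,2,3,4,5,6,8,10,12,13,14}  [accepting]
'a' @ 2: {1,2,5,7,9}  [accepting]
'b' @ 3: {1,2,3,4,5,6,8,10,12,13,14}  [accepting]
'c' @ 4: {1,2,5,13,14,15}  [accepting]
'b' @ 5: {1,2,3,4,5,6,8,10,12,13,14}  [accepting]
'c' @ 6: {1,2,5,13,14,15}  [accepting]
'c' @ 7: {1,2,5,13,14,15}  [accepting]
'c' @ 8: {1,2,5,13,14,15}  [accepting]
after full input: {1,2,5,13,14,15}  (accept=1 in)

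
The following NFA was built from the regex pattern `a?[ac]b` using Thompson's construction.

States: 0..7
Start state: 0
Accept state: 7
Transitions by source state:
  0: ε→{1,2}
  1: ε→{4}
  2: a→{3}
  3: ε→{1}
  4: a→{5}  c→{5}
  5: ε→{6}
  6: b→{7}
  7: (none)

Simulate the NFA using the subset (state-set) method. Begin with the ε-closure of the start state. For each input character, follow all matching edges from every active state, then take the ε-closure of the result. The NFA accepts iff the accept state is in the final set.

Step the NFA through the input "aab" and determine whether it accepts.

Answer: ACCEPT

Trace:
S₀ = ε-closure({0}) = {0,1,2,4}
'a' @ 1: {1,3,4,5,6}
'a' @ 2: {5,6}
'b' @ 3: {7}  [accepting]
final: {7}; accept 7 in set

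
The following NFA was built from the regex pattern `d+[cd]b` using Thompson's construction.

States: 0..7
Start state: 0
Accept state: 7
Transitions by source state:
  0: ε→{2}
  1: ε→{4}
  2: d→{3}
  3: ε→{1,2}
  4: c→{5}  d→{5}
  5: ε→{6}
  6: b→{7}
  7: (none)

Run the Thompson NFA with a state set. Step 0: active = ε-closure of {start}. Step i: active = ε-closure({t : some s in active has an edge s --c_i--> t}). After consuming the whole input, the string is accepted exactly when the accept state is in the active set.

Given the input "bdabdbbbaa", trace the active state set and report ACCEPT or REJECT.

initial (ε-close {0}): {0,2}
'b' @ 1: {}  — dead — no transitions
rest 'dabdbbbaa' ignored (set empty)
end set {} — state 7 not in

Answer: REJECT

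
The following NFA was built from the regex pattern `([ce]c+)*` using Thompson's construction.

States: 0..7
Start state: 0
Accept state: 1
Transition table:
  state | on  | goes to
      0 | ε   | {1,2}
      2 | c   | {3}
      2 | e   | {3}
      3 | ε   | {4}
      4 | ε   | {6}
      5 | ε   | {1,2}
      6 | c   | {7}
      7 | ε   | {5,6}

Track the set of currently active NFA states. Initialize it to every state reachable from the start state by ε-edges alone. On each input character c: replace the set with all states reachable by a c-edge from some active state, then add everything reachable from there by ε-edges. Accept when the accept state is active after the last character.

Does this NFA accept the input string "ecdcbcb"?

start: ε-closure({0}) = {0,1,2}
'e' @ 1: {3,4,6}
'c' @ 2: {1,2,5,6,7}  (accept∈set)
'd' @ 3: {}  — dead — no transitions
rest 'cbcb' ignored (set empty)
final: {}; accept 1 not in set

Answer: REJECT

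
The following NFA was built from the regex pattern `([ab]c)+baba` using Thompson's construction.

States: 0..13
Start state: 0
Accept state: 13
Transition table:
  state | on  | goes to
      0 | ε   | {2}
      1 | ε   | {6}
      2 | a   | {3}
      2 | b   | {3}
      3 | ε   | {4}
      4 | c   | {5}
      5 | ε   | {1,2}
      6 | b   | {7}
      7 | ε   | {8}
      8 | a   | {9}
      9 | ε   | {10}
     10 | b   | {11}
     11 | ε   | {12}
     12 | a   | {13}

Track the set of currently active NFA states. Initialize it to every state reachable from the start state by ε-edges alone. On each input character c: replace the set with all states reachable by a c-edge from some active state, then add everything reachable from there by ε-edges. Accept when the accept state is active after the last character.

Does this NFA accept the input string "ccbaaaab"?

initial (ε-close {0}): {0,2}
'c' @ 1: {}  — dead — no transitions
rest 'cbaaaab' ignored (set empty)
final: {}; accept 13 not in set

Answer: REJECT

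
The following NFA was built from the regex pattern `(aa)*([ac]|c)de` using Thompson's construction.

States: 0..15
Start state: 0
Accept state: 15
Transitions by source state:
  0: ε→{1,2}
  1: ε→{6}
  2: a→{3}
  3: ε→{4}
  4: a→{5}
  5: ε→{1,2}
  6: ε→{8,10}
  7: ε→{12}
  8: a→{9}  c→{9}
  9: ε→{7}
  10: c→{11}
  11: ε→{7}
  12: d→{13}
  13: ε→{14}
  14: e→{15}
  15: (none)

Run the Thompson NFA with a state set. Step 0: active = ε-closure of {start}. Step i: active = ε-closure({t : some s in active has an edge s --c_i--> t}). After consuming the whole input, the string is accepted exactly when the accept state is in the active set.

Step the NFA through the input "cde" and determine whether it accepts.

Answer: ACCEPT

Steps:
initial (ε-close {0}): {0,1,2,6,8,10}
'c' @ 1: {7,9,11,12}
'd' @ 2: {13,14}
'e' @ 3: {15}  [accepting]
end set {15} — state 15 in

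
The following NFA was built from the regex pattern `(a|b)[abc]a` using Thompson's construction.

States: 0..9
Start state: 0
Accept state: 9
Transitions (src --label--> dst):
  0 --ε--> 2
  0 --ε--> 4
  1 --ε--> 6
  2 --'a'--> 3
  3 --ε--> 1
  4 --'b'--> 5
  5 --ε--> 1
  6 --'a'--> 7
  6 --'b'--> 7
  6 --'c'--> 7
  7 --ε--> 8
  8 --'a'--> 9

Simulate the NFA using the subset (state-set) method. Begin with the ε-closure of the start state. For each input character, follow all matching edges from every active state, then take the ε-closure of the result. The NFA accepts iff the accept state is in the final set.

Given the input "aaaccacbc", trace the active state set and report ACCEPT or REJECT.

Answer: REJECT

Derivation:
start: ε-closure({0}) = {0,2,4}
'a' @ 1: {1,3,6}
'a' @ 2: {7,8}
'a' @ 3: {9}  ✓accept
'c' @ 4: {}  — dead — no transitions
rest 'cacbc' ignored (set empty)
final: {}; accept 9 not in set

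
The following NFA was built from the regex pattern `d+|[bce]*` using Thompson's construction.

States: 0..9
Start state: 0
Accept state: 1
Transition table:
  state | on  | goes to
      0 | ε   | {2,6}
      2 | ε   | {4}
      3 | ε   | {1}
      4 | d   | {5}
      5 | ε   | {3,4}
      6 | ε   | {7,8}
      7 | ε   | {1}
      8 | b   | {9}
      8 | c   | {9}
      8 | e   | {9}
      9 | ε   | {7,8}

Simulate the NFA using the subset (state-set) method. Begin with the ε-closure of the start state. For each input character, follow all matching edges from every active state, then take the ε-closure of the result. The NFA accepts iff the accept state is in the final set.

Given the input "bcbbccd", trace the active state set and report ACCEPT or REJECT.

Answer: REJECT

Trace:
S₀ = ε-closure({0}) = {0,1,2,4,6,7,8}
'b' @ 1: {1,7,8,9}  (accept∈set)
'c' @ 2: {1,7,8,9}  (accept∈set)
'b' @ 3: {1,7,8,9}  (accept∈set)
'b' @ 4: {1,7,8,9}  (accept∈set)
'c' @ 5: {1,7,8,9}  (accept∈set)
'c' @ 6: {1,7,8,9}  (accept∈set)
'd' @ 7: {}  — dead — no transitions
after full input: {}  (accept=1 not in)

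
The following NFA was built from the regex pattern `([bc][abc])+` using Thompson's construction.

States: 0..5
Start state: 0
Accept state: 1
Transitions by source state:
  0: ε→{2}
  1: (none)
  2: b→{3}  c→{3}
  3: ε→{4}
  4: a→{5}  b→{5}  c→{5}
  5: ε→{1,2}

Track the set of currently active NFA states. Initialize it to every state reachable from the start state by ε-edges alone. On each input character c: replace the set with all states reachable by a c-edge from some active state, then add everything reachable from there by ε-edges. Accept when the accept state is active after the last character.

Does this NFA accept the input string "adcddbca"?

S₀ = ε-closure({0}) = {0,2}
'a' @ 1: {}  — dead — no transitions
rest 'dcddbca' ignored (set empty)
final: {}; accept 1 not in set

Answer: REJECT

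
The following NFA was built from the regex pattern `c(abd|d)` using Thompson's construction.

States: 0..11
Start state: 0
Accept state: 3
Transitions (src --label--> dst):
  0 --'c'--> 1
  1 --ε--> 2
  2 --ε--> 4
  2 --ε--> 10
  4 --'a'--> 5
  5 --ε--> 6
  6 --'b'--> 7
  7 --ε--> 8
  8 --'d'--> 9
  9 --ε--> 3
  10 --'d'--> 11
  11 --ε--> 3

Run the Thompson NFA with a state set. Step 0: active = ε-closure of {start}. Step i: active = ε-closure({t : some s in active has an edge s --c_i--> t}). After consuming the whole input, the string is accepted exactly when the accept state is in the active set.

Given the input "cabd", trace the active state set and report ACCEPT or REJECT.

Answer: ACCEPT

Derivation:
start: ε-closure({0}) = {0}
'c' @ 1: {1,2,4,10}
'a' @ 2: {5,6}
'b' @ 3: {7,8}
'd' @ 4: {3,9}  [accepting]
final: {3,9}; accept 3 in set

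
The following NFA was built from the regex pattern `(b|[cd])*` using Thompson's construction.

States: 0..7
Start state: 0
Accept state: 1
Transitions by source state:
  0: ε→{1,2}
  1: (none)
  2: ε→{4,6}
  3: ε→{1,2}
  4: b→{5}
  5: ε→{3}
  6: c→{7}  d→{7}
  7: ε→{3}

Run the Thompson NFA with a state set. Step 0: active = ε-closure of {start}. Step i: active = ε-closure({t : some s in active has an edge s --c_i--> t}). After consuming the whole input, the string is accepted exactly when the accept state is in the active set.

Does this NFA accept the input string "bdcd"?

Answer: ACCEPT

Steps:
start: ε-closure({0}) = {0,1,2,4,6}
'b' @ 1: {1,2,3,4,5,6}  ✓accept
'd' @ 2: {1,2,3,4,6,7}  ✓accept
'c' @ 3: {1,2,3,4,6,7}  ✓accept
'd' @ 4: {1,2,3,4,6,7}  ✓accept
after full input: {1,2,3,4,6,7}  (accept=1 in)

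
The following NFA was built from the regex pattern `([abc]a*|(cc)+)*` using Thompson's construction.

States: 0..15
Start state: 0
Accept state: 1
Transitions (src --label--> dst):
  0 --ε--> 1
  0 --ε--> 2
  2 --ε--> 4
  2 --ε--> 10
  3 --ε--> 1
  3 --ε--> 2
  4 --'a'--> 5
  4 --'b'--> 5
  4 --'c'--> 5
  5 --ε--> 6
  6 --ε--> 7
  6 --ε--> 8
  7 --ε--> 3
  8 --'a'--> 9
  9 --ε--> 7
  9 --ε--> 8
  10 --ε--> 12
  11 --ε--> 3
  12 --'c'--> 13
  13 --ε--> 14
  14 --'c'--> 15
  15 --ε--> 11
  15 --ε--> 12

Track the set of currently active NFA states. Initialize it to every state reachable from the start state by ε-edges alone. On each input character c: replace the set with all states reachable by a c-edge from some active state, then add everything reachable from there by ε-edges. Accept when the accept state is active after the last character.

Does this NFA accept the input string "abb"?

Answer: ACCEPT

Trace:
initial (ε-close {0}): {0,1,2,4,10,12}
'a' @ 1: {1,2,3,4,5,6,7,8,10,12}  ✓accept
'b' @ 2: {1,2,3,4,5,6,7,8,10,12}  ✓accept
'b' @ 3: {1,2,3,4,5,6,7,8,10,12}  ✓accept
after full input: {1,2,3,4,5,6,7,8,10,12}  (accept=1 in)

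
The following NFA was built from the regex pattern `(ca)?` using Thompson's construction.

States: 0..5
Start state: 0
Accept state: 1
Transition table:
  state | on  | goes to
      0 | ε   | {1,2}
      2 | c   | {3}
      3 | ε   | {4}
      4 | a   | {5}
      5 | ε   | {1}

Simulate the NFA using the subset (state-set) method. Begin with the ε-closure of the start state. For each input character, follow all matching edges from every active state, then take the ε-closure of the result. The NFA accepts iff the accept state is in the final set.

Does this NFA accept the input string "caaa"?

initial (ε-close {0}): {0,1,2}
'c' @ 1: {3,4}
'a' @ 2: {1,5}  [accepting]
'a' @ 3: {}  — state set empty
rest 'a' ignored (set empty)
after full input: {}  (accept=1 not in)

Answer: REJECT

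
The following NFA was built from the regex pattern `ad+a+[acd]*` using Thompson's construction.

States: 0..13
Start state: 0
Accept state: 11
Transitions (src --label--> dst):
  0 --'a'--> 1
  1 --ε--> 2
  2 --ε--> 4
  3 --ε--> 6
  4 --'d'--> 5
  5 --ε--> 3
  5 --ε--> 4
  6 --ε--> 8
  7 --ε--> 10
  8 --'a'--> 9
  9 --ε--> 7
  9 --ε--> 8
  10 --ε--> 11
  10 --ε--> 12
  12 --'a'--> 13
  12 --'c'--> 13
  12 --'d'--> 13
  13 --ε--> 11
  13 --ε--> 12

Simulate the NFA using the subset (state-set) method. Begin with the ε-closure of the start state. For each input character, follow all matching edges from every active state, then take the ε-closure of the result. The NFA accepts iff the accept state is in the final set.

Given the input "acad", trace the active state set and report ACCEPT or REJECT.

initial (ε-close {0}): {0}
'a' @ 1: {1,2,4}
'c' @ 2: {}  — dead — no transitions
rest 'ad' ignored (set empty)
end set {} — state 11 not in

Answer: REJECT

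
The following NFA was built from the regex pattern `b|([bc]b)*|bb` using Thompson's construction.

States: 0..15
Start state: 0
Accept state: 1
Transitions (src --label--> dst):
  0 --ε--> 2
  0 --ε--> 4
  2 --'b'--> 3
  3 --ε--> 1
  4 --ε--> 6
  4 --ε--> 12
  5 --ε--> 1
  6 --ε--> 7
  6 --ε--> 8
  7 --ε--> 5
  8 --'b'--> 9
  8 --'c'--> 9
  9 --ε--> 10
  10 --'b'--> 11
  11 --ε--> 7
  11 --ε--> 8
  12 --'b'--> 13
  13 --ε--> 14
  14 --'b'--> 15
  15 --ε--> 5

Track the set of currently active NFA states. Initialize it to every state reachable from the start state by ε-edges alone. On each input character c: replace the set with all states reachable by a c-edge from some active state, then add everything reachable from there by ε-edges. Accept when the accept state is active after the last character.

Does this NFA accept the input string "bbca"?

Answer: REJECT

Derivation:
initial (ε-close {0}): {0,1,2,4,5,6,7,8,12}
'b' @ 1: {1,3,9,10,13,14}  (accept∈set)
'b' @ 2: {1,5,7,8,11,15}  (accept∈set)
'c' @ 3: {9,10}
'a' @ 4: {}  — no active states
after full input: {}  (accept=1 not in)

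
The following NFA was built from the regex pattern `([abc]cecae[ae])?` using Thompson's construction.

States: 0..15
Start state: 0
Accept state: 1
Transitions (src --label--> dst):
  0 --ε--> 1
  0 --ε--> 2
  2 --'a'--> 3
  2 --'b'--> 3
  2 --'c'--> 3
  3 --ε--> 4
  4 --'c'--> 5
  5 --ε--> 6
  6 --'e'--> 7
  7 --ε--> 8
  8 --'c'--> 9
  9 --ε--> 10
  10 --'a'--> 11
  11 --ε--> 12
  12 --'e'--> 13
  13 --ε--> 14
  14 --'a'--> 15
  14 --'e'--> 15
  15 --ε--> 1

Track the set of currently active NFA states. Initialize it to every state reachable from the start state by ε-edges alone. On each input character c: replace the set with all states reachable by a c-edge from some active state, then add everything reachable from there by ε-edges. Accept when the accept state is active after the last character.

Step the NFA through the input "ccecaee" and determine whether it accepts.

Answer: ACCEPT

Derivation:
start: ε-closure({0}) = {0,1,2}
'c' @ 1: {3,4}
'c' @ 2: {5,6}
'e' @ 3: {7,8}
'c' @ 4: {9,10}
'a' @ 5: {11,12}
'e' @ 6: {13,14}
'e' @ 7: {1,15}  [accepting]
final: {1,15}; accept 1 in set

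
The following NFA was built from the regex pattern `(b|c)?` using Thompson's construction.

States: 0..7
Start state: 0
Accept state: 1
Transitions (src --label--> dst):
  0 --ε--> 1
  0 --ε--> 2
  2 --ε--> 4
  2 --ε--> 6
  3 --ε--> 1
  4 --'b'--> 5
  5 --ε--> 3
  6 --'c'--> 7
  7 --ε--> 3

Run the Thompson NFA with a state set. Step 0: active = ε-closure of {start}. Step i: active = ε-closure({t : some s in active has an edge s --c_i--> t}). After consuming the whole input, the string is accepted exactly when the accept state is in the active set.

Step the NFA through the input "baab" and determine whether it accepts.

initial (ε-close {0}): {0,1,2,4,6}
'b' @ 1: {1,3,5}  [accepting]
'a' @ 2: {}  — state set empty
rest 'ab' ignored (set empty)
after full input: {}  (accept=1 not in)

Answer: REJECT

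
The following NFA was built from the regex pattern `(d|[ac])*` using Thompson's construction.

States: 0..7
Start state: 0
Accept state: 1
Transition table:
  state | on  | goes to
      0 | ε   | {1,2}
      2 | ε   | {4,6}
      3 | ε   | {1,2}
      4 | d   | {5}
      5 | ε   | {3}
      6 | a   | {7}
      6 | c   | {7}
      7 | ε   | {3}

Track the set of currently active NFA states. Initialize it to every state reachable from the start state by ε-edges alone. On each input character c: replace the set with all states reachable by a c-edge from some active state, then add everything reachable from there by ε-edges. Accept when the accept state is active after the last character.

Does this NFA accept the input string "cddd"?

Answer: ACCEPT

Steps:
start: ε-closure({0}) = {0,1,2,4,6}
'c' @ 1: {1,2,3,4,6,7}  ✓accept
'd' @ 2: {1,2,3,4,5,6}  ✓accept
'd' @ 3: {1,2,3,4,5,6}  ✓accept
'd' @ 4: {1,2,3,4,5,6}  ✓accept
final: {1,2,3,4,5,6}; accept 1 in set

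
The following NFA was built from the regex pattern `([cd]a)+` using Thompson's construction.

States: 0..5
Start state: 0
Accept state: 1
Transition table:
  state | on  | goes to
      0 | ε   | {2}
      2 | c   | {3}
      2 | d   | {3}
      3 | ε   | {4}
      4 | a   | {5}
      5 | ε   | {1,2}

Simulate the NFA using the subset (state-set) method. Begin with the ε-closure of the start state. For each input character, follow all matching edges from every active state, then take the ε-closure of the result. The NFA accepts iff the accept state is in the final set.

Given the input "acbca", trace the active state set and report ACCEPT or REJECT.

initial (ε-close {0}): {0,2}
'a' @ 1: {}  — dead — no transitions
rest 'cbca' ignored (set empty)
end set {} — state 1 not in

Answer: REJECT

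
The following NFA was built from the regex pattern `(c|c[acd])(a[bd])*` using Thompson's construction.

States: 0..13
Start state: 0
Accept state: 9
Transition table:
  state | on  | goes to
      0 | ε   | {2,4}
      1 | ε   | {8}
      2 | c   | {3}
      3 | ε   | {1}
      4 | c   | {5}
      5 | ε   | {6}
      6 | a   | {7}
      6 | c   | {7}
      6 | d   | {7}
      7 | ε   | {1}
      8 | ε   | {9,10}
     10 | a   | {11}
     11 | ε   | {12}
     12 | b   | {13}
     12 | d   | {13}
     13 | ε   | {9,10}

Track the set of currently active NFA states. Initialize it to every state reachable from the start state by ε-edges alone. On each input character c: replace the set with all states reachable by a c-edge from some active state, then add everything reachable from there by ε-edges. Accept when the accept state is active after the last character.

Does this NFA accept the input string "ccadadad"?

initial (ε-close {0}): {0,2,4}
'c' @ 1: {1,3,5,6,8,9,10}  (accept∈set)
'c' @ 2: {1,7,8,9,10}  (accept∈set)
'a' @ 3: {11,12}
'd' @ 4: {9,10,13}  (accept∈set)
'a' @ 5: {11,12}
'd' @ 6: {9,10,13}  (accept∈set)
'a' @ 7: {11,12}
'd' @ 8: {9,10,13}  (accept∈set)
final: {9,10,13}; accept 9 in set

Answer: ACCEPT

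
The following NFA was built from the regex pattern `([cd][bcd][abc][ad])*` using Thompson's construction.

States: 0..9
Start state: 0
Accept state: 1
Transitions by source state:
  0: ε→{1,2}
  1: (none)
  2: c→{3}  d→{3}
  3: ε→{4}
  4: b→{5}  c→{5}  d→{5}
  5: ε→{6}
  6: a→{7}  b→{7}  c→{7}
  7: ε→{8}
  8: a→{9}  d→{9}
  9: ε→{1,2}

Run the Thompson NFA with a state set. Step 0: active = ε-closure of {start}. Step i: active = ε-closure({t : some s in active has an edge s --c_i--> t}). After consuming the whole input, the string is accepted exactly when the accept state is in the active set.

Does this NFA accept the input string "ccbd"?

Answer: ACCEPT

Steps:
S₀ = ε-closure({0}) = {0,1,2}
'c' @ 1: {3,4}
'c' @ 2: {5,6}
'b' @ 3: {7,8}
'd' @ 4: {1,2,9}  ✓accept
final: {1,2,9}; accept 1 in set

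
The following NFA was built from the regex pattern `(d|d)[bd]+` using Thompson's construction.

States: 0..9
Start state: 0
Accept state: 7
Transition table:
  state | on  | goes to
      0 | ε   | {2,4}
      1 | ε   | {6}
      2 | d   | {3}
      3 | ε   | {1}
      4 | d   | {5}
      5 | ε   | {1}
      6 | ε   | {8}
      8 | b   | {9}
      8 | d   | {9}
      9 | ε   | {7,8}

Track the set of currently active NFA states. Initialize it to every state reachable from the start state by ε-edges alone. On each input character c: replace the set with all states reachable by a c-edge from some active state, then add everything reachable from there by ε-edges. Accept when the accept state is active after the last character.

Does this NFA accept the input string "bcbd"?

start: ε-closure({0}) = {0,2,4}
'b' @ 1: {}  — no active states
rest 'cbd' ignored (set empty)
after full input: {}  (accept=7 not in)

Answer: REJECT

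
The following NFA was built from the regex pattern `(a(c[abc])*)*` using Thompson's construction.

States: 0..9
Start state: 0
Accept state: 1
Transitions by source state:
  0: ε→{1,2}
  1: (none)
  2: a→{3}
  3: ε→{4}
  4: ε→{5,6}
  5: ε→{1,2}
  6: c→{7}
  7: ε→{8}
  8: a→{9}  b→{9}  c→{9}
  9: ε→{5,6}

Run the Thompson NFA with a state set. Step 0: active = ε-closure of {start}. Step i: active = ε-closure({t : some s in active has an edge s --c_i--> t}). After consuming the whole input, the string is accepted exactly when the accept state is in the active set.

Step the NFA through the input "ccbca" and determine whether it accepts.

Answer: REJECT

Trace:
initial (ε-close {0}): {0,1,2}
'c' @ 1: {}  — no active states
rest 'cbca' ignored (set empty)
end set {} — state 1 not in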